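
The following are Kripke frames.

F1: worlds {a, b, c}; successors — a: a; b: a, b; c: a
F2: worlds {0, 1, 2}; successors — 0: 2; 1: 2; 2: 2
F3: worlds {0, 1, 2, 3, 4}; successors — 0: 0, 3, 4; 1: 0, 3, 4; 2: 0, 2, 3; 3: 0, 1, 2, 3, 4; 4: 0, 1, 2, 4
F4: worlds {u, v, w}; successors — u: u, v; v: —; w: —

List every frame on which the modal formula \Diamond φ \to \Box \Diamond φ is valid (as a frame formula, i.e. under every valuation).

F2

Frame correspondent (Sahlqvist): \forall x \forall y \forall z (Rxy \wedge Rxz \to Ryz) — i.e. the Euclidean property.
F1: fails — Rba and Rbb but not Rab.
F2: condition met.
F3: fails — R04 and R03 but not R43.
F4: fails — Ruv and Ruv but not Rvv.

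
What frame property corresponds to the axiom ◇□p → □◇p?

Suppose ◇□p→□◇p is valid. Take Rxy, Rxz and set V(p)={w : Ryw}. Then □p at y so ◇□p at x, so □◇p at x, so ◇p at z, giving w with Rzw and Ryw.

convergence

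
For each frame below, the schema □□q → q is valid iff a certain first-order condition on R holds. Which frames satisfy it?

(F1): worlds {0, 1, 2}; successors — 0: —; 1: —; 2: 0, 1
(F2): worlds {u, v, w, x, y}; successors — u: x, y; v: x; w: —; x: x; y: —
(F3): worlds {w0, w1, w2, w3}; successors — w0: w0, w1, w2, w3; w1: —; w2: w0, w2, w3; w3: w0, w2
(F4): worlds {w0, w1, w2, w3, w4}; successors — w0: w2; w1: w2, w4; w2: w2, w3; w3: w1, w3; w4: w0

none

This is the axiom for a generalized confluence (Geach) condition; its first-order frame correspondent is ∀x ∃w (xR²w ∧ x = w).
(F1): fails — at 0 but no w with 0R²w and 0=w.
(F2): fails — at u but no t with uR²t and u=t.
(F3): fails — at w1 but no w with w1R²w and w1=w.
(F4): fails — at w0 but no w with w0R²w and w0=w.
Valid on no frame.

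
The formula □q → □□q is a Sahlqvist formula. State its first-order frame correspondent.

Transitivity

Suppose □q→□□q is valid. Take Rxy, Ryz and set V(q)={w : Rxw}. Then □q at x, so □□q at x, so □q at y, so q at z, i.e. Rxz.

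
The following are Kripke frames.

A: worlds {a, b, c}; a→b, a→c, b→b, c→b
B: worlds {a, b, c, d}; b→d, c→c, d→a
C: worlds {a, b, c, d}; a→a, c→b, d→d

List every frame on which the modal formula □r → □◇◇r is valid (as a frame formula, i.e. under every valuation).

A

The schema corresponds to a generalized confluence (Geach) condition: ∀x ∀z (xRz → ∃w (xRw ∧ zR²w)).
A: holds.
B: fails — bRd but no w with bRw and dR²w.
C: fails — cRb but no w with cRw and bR²w.
Valid on: A.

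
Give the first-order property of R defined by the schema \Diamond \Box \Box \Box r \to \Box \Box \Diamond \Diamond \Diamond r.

\forall x \forall y \forall z ((xRy \wedge x R^2 z) \to \exists w (y R^3 w \wedge z R^3 w))

This is a Sahlqvist (Geach-type) schema ◇^1□^3r → □^2◇^3r.
Minimal-valuation argument: fix x; take any y with xR^1y and any z with xR^2z. Set V(r) to the set of worlds R-reachable from y in exactly 3 steps. Then □^3r holds at y, so the antecedent holds at x; validity forces ◇^3r at z, giving a w with zR^3w and yR^3w.
First-order correspondent: \forall x \forall y \forall z ((xRy \wedge x R^2 z) \to \exists w (y R^3 w \wedge z R^3 w)).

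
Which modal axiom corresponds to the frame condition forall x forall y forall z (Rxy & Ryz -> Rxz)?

This is transitivity; the standard corresponding axiom is 4: □r → □□r.

□r → □□r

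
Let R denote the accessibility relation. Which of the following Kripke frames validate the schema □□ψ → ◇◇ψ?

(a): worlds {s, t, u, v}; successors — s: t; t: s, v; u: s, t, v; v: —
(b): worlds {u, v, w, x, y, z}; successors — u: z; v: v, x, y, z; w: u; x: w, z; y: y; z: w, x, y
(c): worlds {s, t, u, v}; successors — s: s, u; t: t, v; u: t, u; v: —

This is the axiom for a generalized confluence (Geach) condition; its first-order frame correspondent is ∀x ∃w (xR²w ∧ xR²w).
(a): fails — at v but no w with vR²w and vR²w.
(b): ✓.
(c): fails — at v but no w with vR²w and vR²w.

(b)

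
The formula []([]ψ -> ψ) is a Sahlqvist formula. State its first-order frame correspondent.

Suppose □(□ψ→ψ) is valid. Take Rxy and set V(ψ)={w : Ryw}. Then at y, □ψ holds; since □(□ψ→ψ) at x, □ψ→ψ at y, so ψ at y, i.e. Ryy.
Conversely, on a frame with shift-reflexivity the schema holds at every world under every valuation.
So the correspondent is shift-reflexivity.

Shift-reflexivity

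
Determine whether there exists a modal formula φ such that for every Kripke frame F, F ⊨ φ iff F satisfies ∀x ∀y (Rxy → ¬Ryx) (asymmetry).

No — not modally definable

Modal frame validity is preserved under surjective bounded morphisms.
The 5-cycle (worlds s,t,u,v,w with s→t→u→v→w→s) is asymmetric. Mapping every world to a single reflexive point • is a surjective bounded morphism, and the reflexive point is not asymmetric (R•• but asymmetry requires ¬R••).
So the class is not modally definable.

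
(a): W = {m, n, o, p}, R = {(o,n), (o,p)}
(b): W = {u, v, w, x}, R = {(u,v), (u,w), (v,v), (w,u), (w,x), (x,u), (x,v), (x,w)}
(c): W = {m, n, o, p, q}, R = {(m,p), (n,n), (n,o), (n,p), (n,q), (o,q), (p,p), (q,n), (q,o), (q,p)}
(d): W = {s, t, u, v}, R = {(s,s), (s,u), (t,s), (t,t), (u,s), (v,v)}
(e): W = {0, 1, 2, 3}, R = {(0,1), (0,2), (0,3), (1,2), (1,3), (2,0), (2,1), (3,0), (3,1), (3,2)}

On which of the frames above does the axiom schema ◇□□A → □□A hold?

The schema corresponds to a generalized confluence (Geach) condition: ∀x ∀y ∀z ((xRy ∧ xR²z) → ∃w (yR²w ∧ z = w)).
(a): ✓.
(b): fails — uRv, uR²u but no t with vR²t and u=t.
(c): fails — nRo, nR²q but no w with oR²w and q=w.
(d): fails — tRs, tR²t but no w with sR²w and t=w.
(e): fails — 0R1, 0R²3 but no w with 1R²w and 3=w.
Valid on: (a).

(a)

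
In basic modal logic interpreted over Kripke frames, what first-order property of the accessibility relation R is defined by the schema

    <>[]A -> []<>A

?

Suppose ◇□A→□◇A is valid. Take Rxy, Rxz and set V(A)={w : Ryw}. Then □A at y so ◇□A at x, so □◇A at x, so ◇A at z, giving w with Rzw and Ryw.

Convergence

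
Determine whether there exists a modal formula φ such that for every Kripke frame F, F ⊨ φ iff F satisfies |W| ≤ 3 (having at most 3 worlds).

Any modally definable frame class is closed under disjoint unions.
Any modal formula valid on each of 4 disjoint one-world frames is valid on their disjoint union (validity is preserved under disjoint unions). Each one-world frame has |W|=1≤3, but the union has |W|=4.
So no modal formula (or set of formulas) defines exactly the |W|≤3 frames.

No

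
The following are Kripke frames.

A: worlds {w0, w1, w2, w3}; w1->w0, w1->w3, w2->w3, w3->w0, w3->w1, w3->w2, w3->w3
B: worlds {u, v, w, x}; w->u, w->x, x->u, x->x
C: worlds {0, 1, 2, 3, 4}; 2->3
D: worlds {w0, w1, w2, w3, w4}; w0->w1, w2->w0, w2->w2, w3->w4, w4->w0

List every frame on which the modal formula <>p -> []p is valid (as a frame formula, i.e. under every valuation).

This is the axiom for partial functionality; its first-order frame correspondent is forall x forall y forall z (Rxy & Rxz -> y = z).
A: fails — w1 sees both w0 and w3.
B: fails — w sees both u and x.
C: holds.
D: fails — w2 sees both w0 and w2.

C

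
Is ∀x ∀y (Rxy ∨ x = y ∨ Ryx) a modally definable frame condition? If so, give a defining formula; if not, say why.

Not definable by any modal formula

Modal frame validity is preserved under disjoint unions.
Take 2 disjoint single-world reflexive frames: each is trivially connected, but their disjoint union has 2 worlds with no edge between distinct components, so it is not connected.
So no modal formula (or set of formulas) defines exactly the connected frames.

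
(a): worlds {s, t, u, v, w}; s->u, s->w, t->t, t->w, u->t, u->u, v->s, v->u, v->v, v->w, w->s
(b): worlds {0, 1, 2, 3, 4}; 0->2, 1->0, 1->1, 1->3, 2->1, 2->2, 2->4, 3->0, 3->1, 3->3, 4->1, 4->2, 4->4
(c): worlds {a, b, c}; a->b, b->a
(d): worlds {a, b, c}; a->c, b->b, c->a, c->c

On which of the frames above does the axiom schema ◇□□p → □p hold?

Frame correspondent (Sahlqvist): ∀x ∀y ∀z ((xRy ∧ xRz) → ∃w (yR²w ∧ z = w)) — i.e. a generalized confluence (Geach) condition.
(a): fails — tRw, tRt but no w* with wR²w* and t=w*.
(b): fails — 1R0, 1R0 but no w with 0R²w and 0=w.
(c): satisfies the condition.
(d): satisfies the condition.
Valid on: (c), (d).

(c), (d)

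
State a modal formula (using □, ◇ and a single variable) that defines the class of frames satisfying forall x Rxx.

□p → p

This is reflexivity; the standard corresponding axiom is T: □p → p.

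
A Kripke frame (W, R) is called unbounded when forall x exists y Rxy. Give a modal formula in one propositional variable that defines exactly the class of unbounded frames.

□q → ◇q

A defining formula is □q → ◇q (the D axiom).
Suppose □q→◇q is valid. At any x set V(q)=W. Then □q at x, so ◇q at x, so x has a successor.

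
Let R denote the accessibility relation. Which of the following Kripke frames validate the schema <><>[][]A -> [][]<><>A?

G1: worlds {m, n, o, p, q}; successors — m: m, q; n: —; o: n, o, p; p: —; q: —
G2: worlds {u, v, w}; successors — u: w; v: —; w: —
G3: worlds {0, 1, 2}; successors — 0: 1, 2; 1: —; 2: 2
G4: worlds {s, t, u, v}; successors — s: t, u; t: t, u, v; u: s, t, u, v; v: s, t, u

G2, G3, G4

This is the axiom for a generalized confluence (Geach) condition; its first-order frame correspondent is forall x forall y forall z ((x R^2 y & x R^2 z) -> exists w (y R^2 w & z R^2 w)).
G1: fails — mR²m, mR²q but no w with mR²w and qR²w.
G2: ✓.
G3: ✓.
G4: ✓.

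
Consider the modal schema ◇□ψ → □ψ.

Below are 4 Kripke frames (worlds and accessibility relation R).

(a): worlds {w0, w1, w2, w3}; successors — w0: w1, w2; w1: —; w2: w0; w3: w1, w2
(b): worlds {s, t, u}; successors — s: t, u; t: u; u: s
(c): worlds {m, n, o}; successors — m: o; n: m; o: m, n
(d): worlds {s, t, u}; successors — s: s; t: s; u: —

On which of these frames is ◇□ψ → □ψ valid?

Frame correspondent (Sahlqvist): ∀x ∀y ∀z (Rxy ∧ Rxz → Ryz) — i.e. the Euclidean property.
(a): fails — Rw0w1 and Rw0w1 but not Rw1w1.
(b): fails — Rsu and Rsu but not Ruu.
(c): fails — Rmo and Rmo but not Roo.
(d): ✓.

(d)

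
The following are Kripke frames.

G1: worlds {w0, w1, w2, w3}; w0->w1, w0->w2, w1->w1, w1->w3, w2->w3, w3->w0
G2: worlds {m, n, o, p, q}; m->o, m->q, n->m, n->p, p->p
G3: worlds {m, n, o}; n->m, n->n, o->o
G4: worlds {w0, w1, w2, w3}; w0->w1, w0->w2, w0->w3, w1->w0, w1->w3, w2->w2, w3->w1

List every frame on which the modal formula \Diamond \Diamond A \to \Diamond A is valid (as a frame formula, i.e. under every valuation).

Frame correspondent (Sahlqvist): \forall x \forall y \forall z (Rxy \wedge Ryz \to Rxz) — i.e. transitivity.
G1: fails — Rw1w3 and Rw3w0 but not Rw1w0.
G2: fails — Rnm and Rmo but not Rno.
G3: holds.
G4: fails — Rw1w0 and Rw0w1 but not Rw1w1.

G3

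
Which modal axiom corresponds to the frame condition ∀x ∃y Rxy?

This is seriality; the standard corresponding axiom is D: □ψ → ◇ψ.

□ψ → ◇ψ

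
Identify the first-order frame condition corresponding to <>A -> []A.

Suppose ◇A→□A is valid. Take Rxy, Rxz and set V(A)={y}. Then ◇A at x, so □A at x, so A at z, i.e. z=y.
Conversely, any frame satisfying forall x forall y forall z (Rxy & Rxz -> y = z) validates the schema.
So the correspondent is partial functionality.

Partial functionality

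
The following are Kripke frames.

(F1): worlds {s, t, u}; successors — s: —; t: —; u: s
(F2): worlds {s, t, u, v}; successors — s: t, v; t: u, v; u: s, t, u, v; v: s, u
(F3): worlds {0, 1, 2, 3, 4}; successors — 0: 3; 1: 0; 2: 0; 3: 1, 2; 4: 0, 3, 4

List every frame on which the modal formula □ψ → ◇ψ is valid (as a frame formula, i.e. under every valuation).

This is the axiom for seriality; its first-order frame correspondent is ∀x ∃y Rxy.
(F1): fails — world s has no successor.
(F2): condition met.
(F3): condition met.
Valid on: (F2), (F3).

(F2), (F3)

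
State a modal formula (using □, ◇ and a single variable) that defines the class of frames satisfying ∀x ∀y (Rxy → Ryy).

A defining formula is □(□s → s) (the T□ axiom).
Suppose □(□s→s) is valid. Take Rxy and set V(s)={w : Ryw}. Then at y, □s holds; since □(□s→s) at x, □s→s at y, so s at y, i.e. Ryy.

□(□s → s)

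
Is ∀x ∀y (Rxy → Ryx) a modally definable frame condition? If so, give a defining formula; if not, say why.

Yes — defined by q → □◇q

This is a Sahlqvist condition; the B axiom q → □◇q defines it.
Suppose q→□◇q is valid. Take Rxy and set V(q)={x}. Then q at x, so □◇q at x, so ◇q at y, so some z with Ryz has q; z=x, i.e. Ryx.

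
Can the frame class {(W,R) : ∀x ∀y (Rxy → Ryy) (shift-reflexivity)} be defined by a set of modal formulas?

Definable; □(□q → q) defines it

The condition is shift-reflexivity. A defining modal formula is □(□q → q).
Suppose □(□q→q) is valid. Take Rxy and set V(q)={w : Ryw}. Then at y, □q holds; since □(□q→q) at x, □q→q at y, so q at y, i.e. Ryy.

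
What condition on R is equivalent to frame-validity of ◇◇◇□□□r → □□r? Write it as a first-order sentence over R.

∀x ∀y ∀z ((xR³y ∧ xR²z) → ∃w (yR³w ∧ z = w))

This is a Sahlqvist (Geach-type) schema ◇^3□^3r → □^2◇^0r.
Minimal-valuation argument: fix x; take any y with xR^3y and any z with xR^2z. Set V(r) to the set of worlds R-reachable from y in exactly 3 steps. Then □^3r holds at y, so the antecedent holds at x; validity forces ◇^0r at z, giving a w with zR^0w and yR^3w.
First-order correspondent: ∀x ∀y ∀z ((xR³y ∧ xR²z) → ∃w (yR³w ∧ z = w)).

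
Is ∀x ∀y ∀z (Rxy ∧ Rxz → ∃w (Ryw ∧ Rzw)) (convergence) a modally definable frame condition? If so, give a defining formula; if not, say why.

This is a Sahlqvist condition; the .2 axiom ◇□r → □◇r defines it.
Suppose ◇□r→□◇r is valid. Take Rxy, Rxz and set V(r)={w : Ryw}. Then □r at y so ◇□r at x, so □◇r at x, so ◇r at z, giving w with Rzw and Ryw.

Definable; ◇□r → □◇r defines it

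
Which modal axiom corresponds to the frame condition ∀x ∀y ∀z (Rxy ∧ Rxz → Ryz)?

The condition is the Euclidean property. The 5 schema ◇p → □◇p defines it.

◇p → □◇p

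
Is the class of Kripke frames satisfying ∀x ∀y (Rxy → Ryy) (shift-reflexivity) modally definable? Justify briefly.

Yes, by □(□r → r)

This is a Sahlqvist condition; the T□ axiom □(□r → r) defines it.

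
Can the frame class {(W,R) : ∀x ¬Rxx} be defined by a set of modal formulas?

Any modally definable frame class is closed under surjective bounded morphisms.
The 3-cycle (worlds 0,1,2 with 0→1→2→0) is irreflexive, and the map sending every world to a single reflexive point • is a surjective bounded morphism (forth: every edge maps to (•,•); back: every world has a successor). So any modal formula valid on the 3-cycle is also valid on the reflexive point, which is not irreflexive.
So the class is not modally definable.

Not modally definable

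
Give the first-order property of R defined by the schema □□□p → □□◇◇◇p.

This is a Sahlqvist (Geach-type) schema ◇^0□^3p → □^2◇^3p.
Minimal-valuation argument: fix x; take any y with xR^0y and any z with xR^2z. Set V(p) to the set of worlds R-reachable from y in exactly 3 steps. Then □^3p holds at y, so the antecedent holds at x; validity forces ◇^3p at z, giving a w with zR^3w and yR^3w.
First-order correspondent: ∀x ∀z (xR²z → ∃w (xR³w ∧ zR³w)).

∀x ∀z (xR²z → ∃w (xR³w ∧ zR³w))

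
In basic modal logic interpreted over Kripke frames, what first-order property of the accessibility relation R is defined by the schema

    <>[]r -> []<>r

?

convergence

Suppose ◇□r→□◇r is valid. Take Rxy, Rxz and set V(r)={w : Ryw}. Then □r at y so ◇□r at x, so □◇r at x, so ◇r at z, giving w with Rzw and Ryw.
Conversely, any frame satisfying forall x forall y forall z (Rxy & Rxz -> exists w (Ryw & Rzw)) validates the schema.
Frame condition: forall x forall y forall z (Rxy & Rxz -> exists w (Ryw & Rzw)).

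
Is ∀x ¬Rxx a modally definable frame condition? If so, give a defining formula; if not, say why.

No — not modally definable

Any modally definable frame class is closed under surjective bounded morphisms.
The 4-cycle (worlds a,b,c,d with a→b→c→d→a) is irreflexive, and the map sending every world to a single reflexive point • is a surjective bounded morphism (forth: every edge maps to (•,•); back: every world has a successor). So any modal formula valid on the 4-cycle is also valid on the reflexive point, which is not irreflexive.
Hence irreflexivity is not modally definable.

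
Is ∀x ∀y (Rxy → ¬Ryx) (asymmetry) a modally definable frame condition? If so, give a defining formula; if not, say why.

Not definable by any modal formula

Any modally definable frame class is closed under surjective bounded morphisms.
The 4-cycle (worlds s,t,u,v with s→t→u→v→s) is asymmetric. Mapping every world to a single reflexive point • is a surjective bounded morphism, and the reflexive point is not asymmetric (R•• but asymmetry requires ¬R••).
So the class is not modally definable.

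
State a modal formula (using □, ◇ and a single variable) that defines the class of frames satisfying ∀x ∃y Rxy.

□p → ◇p

The condition is seriality. The D schema □p → ◇p defines it.
Suppose □p→◇p is valid. At any x set V(p)=W. Then □p at x, so ◇p at x, so x has a successor.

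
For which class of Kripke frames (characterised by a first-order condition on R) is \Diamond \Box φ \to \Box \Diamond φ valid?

Convergence

This schema is the .2 axiom.
Its frame correspondent is convergence — \forall x \forall y \forall z (Rxy \wedge Rxz \to \exists w (Ryw \wedge Rzw)).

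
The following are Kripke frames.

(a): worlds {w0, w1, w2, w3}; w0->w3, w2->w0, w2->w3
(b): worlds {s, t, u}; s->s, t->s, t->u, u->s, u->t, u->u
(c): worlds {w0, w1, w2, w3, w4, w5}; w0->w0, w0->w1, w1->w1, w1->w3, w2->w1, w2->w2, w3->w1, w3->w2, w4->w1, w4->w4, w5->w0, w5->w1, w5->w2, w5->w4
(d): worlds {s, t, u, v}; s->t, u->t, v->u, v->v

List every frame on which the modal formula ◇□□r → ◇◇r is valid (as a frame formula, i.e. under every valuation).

The schema corresponds to a generalized confluence (Geach) condition: ∀x ∀y (xRy → ∃w (yR²w ∧ xR²w)).
(a): fails — w0Rw3 but no w with w3R²w and w0R²w.
(b): satisfies the condition.
(c): satisfies the condition.
(d): fails — sRt but no w with tR²w and sR²w.
Valid on: (b), (c).

(b), (c)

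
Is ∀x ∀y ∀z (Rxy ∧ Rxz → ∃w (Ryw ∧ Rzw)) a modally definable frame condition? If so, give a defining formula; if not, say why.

Definable; ◇□r → □◇r defines it

Yes: it is convergence, defined by the .2 schema ◇□r → □◇r.
Suppose ◇□r→□◇r is valid. Take Rxy, Rxz and set V(r)={w : Ryw}. Then □r at y so ◇□r at x, so □◇r at x, so ◇r at z, giving w with Rzw and Ryw.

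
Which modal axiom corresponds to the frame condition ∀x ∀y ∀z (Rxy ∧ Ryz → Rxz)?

A defining formula is □s → □□s (the 4 axiom).

□s → □□s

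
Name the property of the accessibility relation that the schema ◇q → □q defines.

Suppose ◇q→□q is valid. Take Rxy, Rxz and set V(q)={y}. Then ◇q at x, so □q at x, so q at z, i.e. z=y.
Conversely, any frame satisfying ∀x ∀y ∀z (Rxy ∧ Rxz → y = z) validates the schema.
So the correspondent is partial functionality.

partial functionality: ∀x ∀y ∀z (Rxy ∧ Rxz → y = z)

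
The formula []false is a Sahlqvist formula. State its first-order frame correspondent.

This schema is the Ver axiom.
It corresponds to emptiness of R: forall x forall y ~Rxy.

emptiness of R: forall x forall y ~Rxy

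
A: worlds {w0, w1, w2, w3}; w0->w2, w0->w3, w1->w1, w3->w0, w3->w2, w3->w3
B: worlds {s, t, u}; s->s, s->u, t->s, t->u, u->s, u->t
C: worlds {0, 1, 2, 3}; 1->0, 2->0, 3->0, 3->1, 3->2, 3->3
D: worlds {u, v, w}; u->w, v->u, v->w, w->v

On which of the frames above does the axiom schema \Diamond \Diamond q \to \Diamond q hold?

C

The schema corresponds to a generalized confluence (Geach) condition: \forall x \forall y (x R^2 y \to \exists w (y = w \wedge xRw)).
A: fails — w0R²w0 but no w with w0=w and w0Rw.
B: fails — sR²t but no w with t=w and sRw.
C: satisfies the condition.
D: fails — uR²v but no t with v=t and uRt.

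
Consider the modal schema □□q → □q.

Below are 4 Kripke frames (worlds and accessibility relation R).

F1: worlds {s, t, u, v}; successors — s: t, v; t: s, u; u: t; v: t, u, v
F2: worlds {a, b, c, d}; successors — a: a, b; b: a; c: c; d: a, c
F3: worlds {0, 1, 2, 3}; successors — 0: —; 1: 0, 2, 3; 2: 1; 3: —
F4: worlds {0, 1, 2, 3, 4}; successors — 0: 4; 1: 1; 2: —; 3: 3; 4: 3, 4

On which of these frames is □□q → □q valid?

F2, F4

This is the axiom for density; its first-order frame correspondent is ∀x ∀y (Rxy → ∃z (Rxz ∧ Rzy)).
F1: fails — Rut but no z with Ruz and Rzt.
F2: satisfies the condition.
F3: fails — R12 but no z with R1z and Rz2.
F4: satisfies the condition.
Valid on: F2, F4.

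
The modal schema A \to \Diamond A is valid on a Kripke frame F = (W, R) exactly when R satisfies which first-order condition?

Equivalently (dual form): □A → A.
Suppose □A→A is valid. At any x set V(A)={w : Rxw}. Then □A holds at x, so A holds at x, i.e. Rxx.
Conversely, on a frame with reflexivity the schema holds at every world under every valuation.
So the correspondent is reflexivity.

Reflexivity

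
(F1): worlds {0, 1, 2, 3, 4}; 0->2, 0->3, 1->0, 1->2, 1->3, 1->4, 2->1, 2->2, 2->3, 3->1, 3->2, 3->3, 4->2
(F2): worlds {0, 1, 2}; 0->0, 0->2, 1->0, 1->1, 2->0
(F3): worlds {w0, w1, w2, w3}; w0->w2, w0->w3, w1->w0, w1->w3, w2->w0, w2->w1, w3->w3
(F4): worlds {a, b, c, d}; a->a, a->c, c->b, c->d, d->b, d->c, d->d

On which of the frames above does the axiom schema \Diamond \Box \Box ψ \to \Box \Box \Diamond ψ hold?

(F1), (F2)

The schema corresponds to a generalized confluence (Geach) condition: \forall x \forall y \forall z ((xRy \wedge x R^2 z) \to \exists w (y R^2 w \wedge zRw)).
(F1): satisfies the condition.
(F2): satisfies the condition.
(F3): fails — w1Rw3, w1R²w2 but no w with w3R²w and w2Rw.
(F4): fails — aRa, aR²b but no w with aR²w and bRw.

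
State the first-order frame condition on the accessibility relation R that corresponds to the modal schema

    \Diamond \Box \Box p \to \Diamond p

\forall x \forall y (xRy \to \exists w (y R^2 w \wedge xRw))

This is a Sahlqvist (Geach-type) schema ◇^1□^2p → □^0◇^1p.
Minimal-valuation argument: fix x; take any y with xR^1y and any z with xR^0z. Set V(p) to the set of worlds R-reachable from y in exactly 2 steps. Then □^2p holds at y, so the antecedent holds at x; validity forces ◇^1p at z, giving a w with zR^1w and yR^2w.
First-order correspondent: \forall x \forall y (xRy \to \exists w (y R^2 w \wedge xRw)).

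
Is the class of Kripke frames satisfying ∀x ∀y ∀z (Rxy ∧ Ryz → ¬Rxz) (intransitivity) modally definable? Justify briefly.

No

If a class were modally definable it would be closed under surjective bounded morphisms (Goldblatt–Thomason).
The 7-cycle (worlds s,t,u,v,w,x,y with s→t→u→v→w→x→y→s) is intransitive. Mapping every world to a single reflexive point • is a surjective bounded morphism; the reflexive point is not intransitive (R••∧R•• but R••).
Hence intransitivity is not modally definable.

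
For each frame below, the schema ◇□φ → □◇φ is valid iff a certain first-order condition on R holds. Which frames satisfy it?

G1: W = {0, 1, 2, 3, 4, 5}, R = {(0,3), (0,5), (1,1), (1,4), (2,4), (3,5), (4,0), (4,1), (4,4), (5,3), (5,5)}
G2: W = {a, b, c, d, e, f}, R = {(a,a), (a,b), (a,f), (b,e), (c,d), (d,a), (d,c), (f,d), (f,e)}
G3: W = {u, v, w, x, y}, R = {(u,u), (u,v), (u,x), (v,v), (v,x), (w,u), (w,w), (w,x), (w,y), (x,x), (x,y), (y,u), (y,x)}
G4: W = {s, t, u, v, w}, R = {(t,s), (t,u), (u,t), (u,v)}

The schema corresponds to convergence: ∀x ∀y ∀z (Rxy ∧ Rxz → ∃w (Ryw ∧ Rzw)).
G1: fails — R40 and R44 but 0 and 4 have no common successor.
G2: fails — Rab and Raa but b and a have no common successor.
G3: satisfies the condition.
G4: fails — Rtu and Rts but u and s have no common successor.
Valid on: G3.

G3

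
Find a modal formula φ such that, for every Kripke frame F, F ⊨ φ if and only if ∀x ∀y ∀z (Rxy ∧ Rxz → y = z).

◇p → □p

A defining formula is ◇p → □p (the CD axiom).
Suppose ◇p→□p is valid. Take Rxy, Rxz and set V(p)={y}. Then ◇p at x, so □p at x, so p at z, i.e. z=y.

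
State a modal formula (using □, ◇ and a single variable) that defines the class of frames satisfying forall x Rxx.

The condition is reflexivity. The T schema □q → q defines it.
Suppose □q→q is valid. At any x set V(q)={w : Rxw}. Then □q holds at x, so q holds at x, i.e. Rxx.

□q → q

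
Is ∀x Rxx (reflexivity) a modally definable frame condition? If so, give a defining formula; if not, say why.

This is a Sahlqvist condition; the T axiom □q → q defines it.
Suppose □q→q is valid. At any x set V(q)={w : Rxw}. Then □q holds at x, so q holds at x, i.e. Rxx.

Yes, by □q → q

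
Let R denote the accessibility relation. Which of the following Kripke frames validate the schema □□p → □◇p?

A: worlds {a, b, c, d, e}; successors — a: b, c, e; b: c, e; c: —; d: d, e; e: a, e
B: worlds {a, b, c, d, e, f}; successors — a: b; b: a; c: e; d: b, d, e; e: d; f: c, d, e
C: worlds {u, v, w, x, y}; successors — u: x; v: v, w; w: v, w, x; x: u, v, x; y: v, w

B, C

This is the axiom for a generalized confluence (Geach) condition; its first-order frame correspondent is ∀x ∀z (xRz → ∃w (xR²w ∧ zRw)).
A: fails — aRc but no w with aR²w and cRw.
B: satisfies the condition.
C: satisfies the condition.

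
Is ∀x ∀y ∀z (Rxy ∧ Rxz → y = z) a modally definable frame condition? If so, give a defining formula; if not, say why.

Yes, by ◇p → □p

The condition is partial functionality. A defining modal formula is ◇p → □p.
Suppose ◇p→□p is valid. Take Rxy, Rxz and set V(p)={y}. Then ◇p at x, so □p at x, so p at z, i.e. z=y.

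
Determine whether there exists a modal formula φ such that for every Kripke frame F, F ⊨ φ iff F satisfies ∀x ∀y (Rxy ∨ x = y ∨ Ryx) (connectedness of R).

Modal frame validity is preserved under disjoint unions.
Take 4 disjoint single-world reflexive frames: each is trivially connected, but their disjoint union has 4 worlds with no edge between distinct components, so it is not connected.
So the class is not modally definable.

Not definable by any modal formula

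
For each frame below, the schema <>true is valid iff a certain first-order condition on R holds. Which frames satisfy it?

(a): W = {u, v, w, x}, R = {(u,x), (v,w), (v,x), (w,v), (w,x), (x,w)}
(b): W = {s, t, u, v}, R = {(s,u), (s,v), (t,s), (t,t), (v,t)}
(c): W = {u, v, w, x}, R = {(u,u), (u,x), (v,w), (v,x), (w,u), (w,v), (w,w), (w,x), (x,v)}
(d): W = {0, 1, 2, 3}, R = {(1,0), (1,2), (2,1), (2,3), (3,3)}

The schema corresponds to seriality: forall x exists y Rxy.
(a): condition met.
(b): fails — world u has no successor.
(c): condition met.
(d): fails — world 0 has no successor.
Valid on: (a), (c).

(a), (c)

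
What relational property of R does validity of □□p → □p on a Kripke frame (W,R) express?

density: ∀x ∀y (Rxy → ∃z (Rxz ∧ Rzy))

Suppose □□p→□p is valid. Take Rxy and set V(p)={w : xR²w}. Then □□p at x, so □p at x, so p at y, i.e. ∃z(Rxz∧Rzy).
Conversely, any frame satisfying ∀x ∀y (Rxy → ∃z (Rxz ∧ Rzy)) validates the schema.
Frame condition: ∀x ∀y (Rxy → ∃z (Rxz ∧ Rzy)).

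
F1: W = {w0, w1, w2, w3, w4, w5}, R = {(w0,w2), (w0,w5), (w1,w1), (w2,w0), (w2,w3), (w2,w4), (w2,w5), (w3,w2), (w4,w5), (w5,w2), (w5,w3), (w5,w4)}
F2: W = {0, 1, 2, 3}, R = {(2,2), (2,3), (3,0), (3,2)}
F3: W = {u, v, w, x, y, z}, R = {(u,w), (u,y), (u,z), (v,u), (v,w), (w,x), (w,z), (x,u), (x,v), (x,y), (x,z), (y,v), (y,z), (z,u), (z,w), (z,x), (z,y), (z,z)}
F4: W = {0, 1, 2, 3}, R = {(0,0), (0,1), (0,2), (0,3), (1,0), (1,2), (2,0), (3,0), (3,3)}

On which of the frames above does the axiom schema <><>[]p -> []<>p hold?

This is the axiom for a generalized confluence (Geach) condition; its first-order frame correspondent is forall x forall y forall z ((x R^2 y & xRz) -> exists w (yRw & zRw)).
F1: fails — w0R²w3, w0Rw2 but no w with w3Rw and w2Rw.
F2: fails — 2R²0, 2R2 but no w with 0Rw and 2Rw.
F3: fails — uR²v, uRw but no t with vRt and wRt.
F4: condition met.
Valid on: F4.

F4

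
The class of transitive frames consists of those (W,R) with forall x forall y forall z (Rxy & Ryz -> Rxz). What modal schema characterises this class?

The condition is transitivity. The 4 schema □ψ → □□ψ defines it.

□ψ → □□ψ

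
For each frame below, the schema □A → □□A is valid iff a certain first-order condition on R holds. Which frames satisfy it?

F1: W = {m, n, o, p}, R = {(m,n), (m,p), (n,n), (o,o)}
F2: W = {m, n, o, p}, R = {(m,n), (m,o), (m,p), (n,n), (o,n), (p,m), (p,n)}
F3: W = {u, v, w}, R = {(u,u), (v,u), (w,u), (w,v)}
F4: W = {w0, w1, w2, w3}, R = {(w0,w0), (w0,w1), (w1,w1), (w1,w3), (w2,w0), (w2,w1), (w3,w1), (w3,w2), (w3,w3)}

The schema corresponds to transitivity: ∀x ∀y ∀z (Rxy ∧ Ryz → Rxz).
F1: satisfies the condition.
F2: fails — Rpm and Rmo but not Rpo.
F3: satisfies the condition.
F4: fails — Rw1w3 and Rw3w2 but not Rw1w2.

F1, F3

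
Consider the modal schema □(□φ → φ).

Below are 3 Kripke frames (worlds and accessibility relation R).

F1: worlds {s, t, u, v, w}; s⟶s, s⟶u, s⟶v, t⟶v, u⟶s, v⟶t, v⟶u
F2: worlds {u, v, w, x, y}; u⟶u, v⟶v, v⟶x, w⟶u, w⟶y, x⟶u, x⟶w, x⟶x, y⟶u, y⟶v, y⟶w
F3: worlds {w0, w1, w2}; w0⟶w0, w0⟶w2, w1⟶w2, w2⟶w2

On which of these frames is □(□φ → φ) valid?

The schema corresponds to shift-reflexivity: ∀x ∀y (Rxy → Ryy).
F1: fails — Rtv but not Rvv.
F2: fails — Rxw but not Rww.
F3: satisfies the condition.

F3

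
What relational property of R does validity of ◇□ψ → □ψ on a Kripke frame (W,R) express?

Replacing ψ by ¬ψ and contraposing gives the equivalent schema ◇ψ → □◇ψ.
Suppose ◇ψ→□◇ψ is valid. Take Rxy, Rxz and set V(ψ)={y}. Then ◇ψ at x, so □◇ψ at x, so ◇ψ at z, so some w with Rzw has ψ; w=y, i.e. Rzy. By symmetry of the argument, Ryz.

The Euclidean property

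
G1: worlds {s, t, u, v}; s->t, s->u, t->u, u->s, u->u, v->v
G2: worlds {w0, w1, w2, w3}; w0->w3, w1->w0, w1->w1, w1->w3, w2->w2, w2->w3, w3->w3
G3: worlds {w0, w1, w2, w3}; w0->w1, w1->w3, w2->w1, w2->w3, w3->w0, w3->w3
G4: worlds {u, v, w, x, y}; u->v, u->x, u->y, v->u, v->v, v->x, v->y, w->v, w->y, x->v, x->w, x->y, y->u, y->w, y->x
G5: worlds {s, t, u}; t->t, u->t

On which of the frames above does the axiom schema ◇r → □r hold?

This is the axiom for partial functionality; its first-order frame correspondent is ∀x ∀y ∀z (Rxy ∧ Rxz → y = z).
G1: fails — s sees both t and u.
G2: fails — w1 sees both w0 and w1.
G3: fails — w2 sees both w1 and w3.
G4: fails — u sees both v and x.
G5: ✓.

G5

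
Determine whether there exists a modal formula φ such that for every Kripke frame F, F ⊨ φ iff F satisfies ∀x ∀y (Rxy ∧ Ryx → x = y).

Not modally definable

Any modally definable frame class is closed under surjective bounded morphisms.
The 8-cycle (worlds a,b,c,d,e,f,g,h with a→b→c→d→e→f→g→h→a) is antisymmetric. Sending even-indexed worlds to s and odd-indexed worlds to t is a surjective bounded morphism onto the two-world frame with s↔t, which is not antisymmetric.
So no modal formula (or set of formulas) defines exactly the antisymmetric frames.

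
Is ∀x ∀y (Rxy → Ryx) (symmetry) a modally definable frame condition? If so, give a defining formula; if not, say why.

This is a Sahlqvist condition; the B axiom p → □◇p defines it.

Yes — defined by p → □◇p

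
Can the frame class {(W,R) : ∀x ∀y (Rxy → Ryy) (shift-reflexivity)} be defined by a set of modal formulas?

Yes: it is shift-reflexivity, defined by the T□ schema □(□r → r).
Suppose □(□r→r) is valid. Take Rxy and set V(r)={w : Ryw}. Then at y, □r holds; since □(□r→r) at x, □r→r at y, so r at y, i.e. Ryy.

Yes, by □(□r → r)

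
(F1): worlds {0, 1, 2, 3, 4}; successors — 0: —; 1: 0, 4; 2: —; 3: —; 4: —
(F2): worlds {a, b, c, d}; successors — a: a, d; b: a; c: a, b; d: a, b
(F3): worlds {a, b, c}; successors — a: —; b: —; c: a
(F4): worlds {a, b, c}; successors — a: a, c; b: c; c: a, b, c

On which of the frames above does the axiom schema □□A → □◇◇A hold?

This is the axiom for a generalized confluence (Geach) condition; its first-order frame correspondent is ∀x ∀z (xRz → ∃w (xR²w ∧ zR²w)).
(F1): fails — 1R0 but no w with 1R²w and 0R²w.
(F2): condition met.
(F3): fails — cRa but no w with cR²w and aR²w.
(F4): condition met.
Valid on: (F2), (F4).

(F2), (F4)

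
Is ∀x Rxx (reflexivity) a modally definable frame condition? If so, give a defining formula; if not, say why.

Definable; □q → q defines it

The condition is reflexivity. A defining modal formula is □q → q.
Suppose □q→q is valid. At any x set V(q)={w : Rxw}. Then □q holds at x, so q holds at x, i.e. Rxx.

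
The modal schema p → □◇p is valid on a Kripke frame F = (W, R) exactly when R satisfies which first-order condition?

Suppose p→□◇p is valid. Take Rxy and set V(p)={x}. Then p at x, so □◇p at x, so ◇p at y, so some z with Ryz has p; z=x, i.e. Ryx.

symmetry: ∀x ∀y (Rxy → Ryx)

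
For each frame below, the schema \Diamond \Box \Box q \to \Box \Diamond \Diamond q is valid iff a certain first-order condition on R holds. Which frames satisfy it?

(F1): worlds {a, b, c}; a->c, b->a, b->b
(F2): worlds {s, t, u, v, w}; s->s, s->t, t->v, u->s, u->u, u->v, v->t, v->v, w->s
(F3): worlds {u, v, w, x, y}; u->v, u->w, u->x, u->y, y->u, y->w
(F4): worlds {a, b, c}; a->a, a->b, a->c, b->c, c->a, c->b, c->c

This is the axiom for a generalized confluence (Geach) condition; its first-order frame correspondent is \forall x \forall y \forall z ((xRy \wedge xRz) \to \exists w (y R^2 w \wedge z R^2 w)).
(F1): fails — aRc, aRc but no w with cR²w and cR²w.
(F2): holds.
(F3): fails — uRv, uRv but no t with vR²t and vR²t.
(F4): holds.

(F2), (F4)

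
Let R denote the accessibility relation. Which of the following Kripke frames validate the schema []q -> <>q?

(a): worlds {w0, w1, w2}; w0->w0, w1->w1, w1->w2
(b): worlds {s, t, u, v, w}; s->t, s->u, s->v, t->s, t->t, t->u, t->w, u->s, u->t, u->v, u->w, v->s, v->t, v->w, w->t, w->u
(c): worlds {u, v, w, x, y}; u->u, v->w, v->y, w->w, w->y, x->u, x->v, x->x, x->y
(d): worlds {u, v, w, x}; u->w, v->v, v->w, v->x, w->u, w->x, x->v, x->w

(b), (d)

This is the axiom for seriality; its first-order frame correspondent is forall x exists y Rxy.
(a): fails — world w2 has no successor.
(b): satisfies the condition.
(c): fails — world y has no successor.
(d): satisfies the condition.
Valid on: (b), (d).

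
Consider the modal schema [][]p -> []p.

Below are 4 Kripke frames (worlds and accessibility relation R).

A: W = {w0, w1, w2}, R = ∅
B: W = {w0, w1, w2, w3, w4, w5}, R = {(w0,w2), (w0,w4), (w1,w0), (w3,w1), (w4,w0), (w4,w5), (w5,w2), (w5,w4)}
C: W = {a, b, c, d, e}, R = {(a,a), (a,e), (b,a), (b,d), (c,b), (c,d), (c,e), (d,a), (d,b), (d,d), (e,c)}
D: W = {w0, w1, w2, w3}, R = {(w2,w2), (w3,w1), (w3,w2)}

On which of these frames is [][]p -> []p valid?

A

This is the axiom for density; its first-order frame correspondent is forall x forall y (Rxy -> exists z (Rxz & Rzy)).
A: condition met.
B: fails — Rw1w0 but no z with Rw1z and Rzw0.
C: fails — Rec but no z with Rez and Rzc.
D: fails — Rw3w1 but no z with Rw3z and Rzw1.
Valid on: A.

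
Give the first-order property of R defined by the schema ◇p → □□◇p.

This is a Sahlqvist (Geach-type) schema ◇^1□^0p → □^2◇^1p.
First-order correspondent: ∀x ∀y ∀z ((xRy ∧ xR²z) → ∃w (y = w ∧ zRw)).

∀x ∀y ∀z ((xRy ∧ xR²z) → ∃w (y = w ∧ zRw))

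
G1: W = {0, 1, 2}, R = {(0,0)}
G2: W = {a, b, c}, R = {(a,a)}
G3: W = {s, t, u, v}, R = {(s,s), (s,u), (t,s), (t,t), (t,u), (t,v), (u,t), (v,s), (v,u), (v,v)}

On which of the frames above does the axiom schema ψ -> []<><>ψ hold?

The schema corresponds to a generalized confluence (Geach) condition: forall x forall z (xRz -> exists w (x = w & z R^2 w)).
G1: ✓.
G2: ✓.
G3: fails — vRs but no w with v=w and sR²w.
Valid on: G1, G2.

G1, G2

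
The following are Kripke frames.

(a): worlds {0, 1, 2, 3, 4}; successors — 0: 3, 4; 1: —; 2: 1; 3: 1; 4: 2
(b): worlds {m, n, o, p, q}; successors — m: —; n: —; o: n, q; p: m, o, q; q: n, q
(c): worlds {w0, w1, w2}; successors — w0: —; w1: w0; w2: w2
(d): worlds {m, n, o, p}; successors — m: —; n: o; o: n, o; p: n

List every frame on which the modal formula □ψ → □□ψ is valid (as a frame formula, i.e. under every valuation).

This is the axiom for transitivity; its first-order frame correspondent is ∀x ∀y ∀z (Rxy ∧ Ryz → Rxz).
(a): fails — R04 and R42 but not R02.
(b): fails — Rpo and Ron but not Rpn.
(c): condition met.
(d): fails — Rno and Ron but not Rnn.
Valid on: (c).

(c)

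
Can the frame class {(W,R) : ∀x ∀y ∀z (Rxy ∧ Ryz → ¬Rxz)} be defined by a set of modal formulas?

Not modally definable

Modal frame validity is preserved under surjective bounded morphisms.
The 7-cycle (worlds w0,w1,w2,w3,w4,w5,w6 with w0→w1→w2→w3→w4→w5→w6→w0) is intransitive. Mapping every world to a single reflexive point • is a surjective bounded morphism; the reflexive point is not intransitive (R••∧R•• but R••).
So no modal formula (or set of formulas) defines exactly the intransitive frames.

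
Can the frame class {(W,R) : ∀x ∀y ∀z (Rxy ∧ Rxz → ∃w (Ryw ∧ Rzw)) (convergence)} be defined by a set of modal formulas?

Yes — defined by ◇□r → □◇r

This is a Sahlqvist condition; the .2 axiom ◇□r → □◇r defines it.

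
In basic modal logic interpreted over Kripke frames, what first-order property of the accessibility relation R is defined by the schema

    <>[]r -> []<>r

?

Suppose ◇□r→□◇r is valid. Take Rxy, Rxz and set V(r)={w : Ryw}. Then □r at y so ◇□r at x, so □◇r at x, so ◇r at z, giving w with Rzw and Ryw.
Conversely, any frame satisfying forall x forall y forall z (Rxy & Rxz -> exists w (Ryw & Rzw)) validates the schema.
So the correspondent is convergence.

Convergence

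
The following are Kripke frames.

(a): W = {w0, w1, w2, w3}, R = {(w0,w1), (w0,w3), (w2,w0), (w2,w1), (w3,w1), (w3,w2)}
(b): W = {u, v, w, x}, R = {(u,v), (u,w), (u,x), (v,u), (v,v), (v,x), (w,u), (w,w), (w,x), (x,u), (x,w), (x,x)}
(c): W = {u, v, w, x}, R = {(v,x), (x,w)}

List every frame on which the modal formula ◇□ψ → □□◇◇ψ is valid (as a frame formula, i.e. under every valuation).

(b)

This is the axiom for a generalized confluence (Geach) condition; its first-order frame correspondent is ∀x ∀y ∀z ((xRy ∧ xR²z) → ∃w (yRw ∧ zR²w)).
(a): fails — w0Rw1, w0R²w1 but no w with w1Rw and w1R²w.
(b): ✓.
(c): fails — vRx, vR²w but no t with xRt and wR²t.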